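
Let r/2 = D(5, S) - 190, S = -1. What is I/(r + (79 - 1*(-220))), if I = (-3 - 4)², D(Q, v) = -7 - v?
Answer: -49/93 ≈ -0.52688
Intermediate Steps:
I = 49 (I = (-7)² = 49)
r = -392 (r = 2*((-7 - 1*(-1)) - 190) = 2*((-7 + 1) - 190) = 2*(-6 - 190) = 2*(-196) = -392)
I/(r + (79 - 1*(-220))) = 49/(-392 + (79 - 1*(-220))) = 49/(-392 + (79 + 220)) = 49/(-392 + 299) = 49/(-93) = 49*(-1/93) = -49/93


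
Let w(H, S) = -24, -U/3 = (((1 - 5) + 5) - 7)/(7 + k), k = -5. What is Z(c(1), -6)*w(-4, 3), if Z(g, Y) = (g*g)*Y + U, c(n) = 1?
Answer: -72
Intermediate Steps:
U = 9 (U = -3*(((1 - 5) + 5) - 7)/(7 - 5) = -3*((-4 + 5) - 7)/2 = -3*(1 - 7)/2 = -(-18)/2 = -3*(-3) = 9)
Z(g, Y) = 9 + Y*g² (Z(g, Y) = (g*g)*Y + 9 = g²*Y + 9 = Y*g² + 9 = 9 + Y*g²)
Z(c(1), -6)*w(-4, 3) = (9 - 6*1²)*(-24) = (9 - 6*1)*(-24) = (9 - 6)*(-24) = 3*(-24) = -72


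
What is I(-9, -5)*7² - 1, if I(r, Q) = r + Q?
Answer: -687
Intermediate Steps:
I(r, Q) = Q + r
I(-9, -5)*7² - 1 = (-5 - 9)*7² - 1 = -14*49 - 1 = -686 - 1 = -687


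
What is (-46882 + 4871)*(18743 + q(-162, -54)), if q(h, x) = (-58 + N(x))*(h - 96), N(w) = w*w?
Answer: 30189986831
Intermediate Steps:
N(w) = w**2
q(h, x) = (-96 + h)*(-58 + x**2) (q(h, x) = (-58 + x**2)*(h - 96) = (-58 + x**2)*(-96 + h) = (-96 + h)*(-58 + x**2))
(-46882 + 4871)*(18743 + q(-162, -54)) = (-46882 + 4871)*(18743 + (5568 - 96*(-54)**2 - 58*(-162) - 162*(-54)**2)) = -42011*(18743 + (5568 - 96*2916 + 9396 - 162*2916)) = -42011*(18743 + (5568 - 279936 + 9396 - 472392)) = -42011*(18743 - 737364) = -42011*(-718621) = 30189986831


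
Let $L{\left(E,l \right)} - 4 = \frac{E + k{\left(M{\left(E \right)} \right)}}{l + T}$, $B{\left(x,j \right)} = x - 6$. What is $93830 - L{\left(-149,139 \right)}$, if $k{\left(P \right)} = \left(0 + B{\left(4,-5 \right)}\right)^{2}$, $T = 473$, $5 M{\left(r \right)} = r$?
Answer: $\frac{57421657}{612} \approx 93826.0$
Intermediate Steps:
$M{\left(r \right)} = \frac{r}{5}$
$B{\left(x,j \right)} = -6 + x$ ($B{\left(x,j \right)} = x - 6 = -6 + x$)
$k{\left(P \right)} = 4$ ($k{\left(P \right)} = \left(0 + \left(-6 + 4\right)\right)^{2} = \left(0 - 2\right)^{2} = \left(-2\right)^{2} = 4$)
$L{\left(E,l \right)} = 4 + \frac{4 + E}{473 + l}$ ($L{\left(E,l \right)} = 4 + \frac{E + 4}{l + 473} = 4 + \frac{4 + E}{473 + l}$)
$93830 - L{\left(-149,139 \right)} = 93830 - \frac{1896 - 149 + 4 \cdot 139}{473 + 139} = 93830 - \frac{1896 - 149 + 556}{612} = 93830 - \frac{1}{612} \cdot 2303 = 93830 - \frac{2303}{612} = \frac{57421657}{612}$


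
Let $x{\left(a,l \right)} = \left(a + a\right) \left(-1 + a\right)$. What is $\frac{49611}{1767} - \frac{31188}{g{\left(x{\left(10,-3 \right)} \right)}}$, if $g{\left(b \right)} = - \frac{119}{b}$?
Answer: $\frac{3308519663}{70091} \approx 47203.0$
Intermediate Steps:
$x{\left(a,l \right)} = 2 a \left(-1 + a\right)$
$\frac{49611}{1767} - \frac{31188}{g{\left(x{\left(10,-3 \right)} \right)}} = \frac{49611}{1767} - \frac{31188}{\left(-119\right) \frac{1}{2 \cdot 10 \left(-1 + 10\right)}} = 49611 \cdot \frac{1}{1767} - \frac{31188}{\left(-119\right) \frac{1}{2 \cdot 10 \cdot 9}} = \frac{16537}{589} - \frac{31188}{\left(-119\right) \frac{1}{180}} = \frac{16537}{589} - \frac{31188}{- \frac{119}{180}} = \frac{16537}{589} - - \frac{5613840}{119} = \frac{16537}{589} + \frac{5613840}{119} = \frac{3308519663}{70091}$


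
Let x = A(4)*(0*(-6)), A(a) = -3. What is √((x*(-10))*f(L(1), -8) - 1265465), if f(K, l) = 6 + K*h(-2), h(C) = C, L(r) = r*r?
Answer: I*√1265465 ≈ 1124.9*I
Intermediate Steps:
L(r) = r²
x = 0 (x = -0*(-6) = -3*0 = 0)
f(K, l) = 6 - 2*K (f(K, l) = 6 + K*(-2) = 6 - 2*K)
√((x*(-10))*f(L(1), -8) - 1265465) = √((0*(-10))*(6 - 2*1²) - 1265465) = √(0*(6 - 2*1) - 1265465) = √(0*(6 - 2) - 1265465) = √(0*4 - 1265465) = √(0 - 1265465) = √(-1265465) = I*√1265465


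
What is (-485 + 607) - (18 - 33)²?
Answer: -103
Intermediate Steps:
(-485 + 607) - (18 - 33)² = 122 - 1*(-15)² = 122 - 1*225 = 122 - 225 = -103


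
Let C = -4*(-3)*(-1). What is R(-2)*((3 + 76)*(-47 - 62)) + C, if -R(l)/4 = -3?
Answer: -103344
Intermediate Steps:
R(l) = 12 (R(l) = -4*(-3) = 12)
C = -12 (C = 12*(-1) = -12)
R(-2)*((3 + 76)*(-47 - 62)) + C = 12*((3 + 76)*(-47 - 62)) - 12 = 12*(79*(-109)) - 12 = 12*(-8611) - 12 = -103332 - 12 = -103344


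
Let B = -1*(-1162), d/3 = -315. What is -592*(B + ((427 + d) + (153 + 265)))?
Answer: -628704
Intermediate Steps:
d = -945 (d = 3*(-315) = -945)
B = 1162
-592*(B + ((427 + d) + (153 + 265))) = -592*(1162 + ((427 - 945) + (153 + 265))) = -592*(1162 + (-518 + 418)) = -592*(1162 - 100) = -592*1062 = -628704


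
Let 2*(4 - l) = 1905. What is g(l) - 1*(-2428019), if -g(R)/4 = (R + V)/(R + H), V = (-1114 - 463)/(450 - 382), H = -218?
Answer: 96297529409/39661 ≈ 2.4280e+6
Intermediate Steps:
V = -1577/68 ≈ -23.191
l = -1897/2 (l = 4 - ½*1905 = 4 - 1905/2 = -1897/2 ≈ -948.50)
g(R) = -4*(-1577/68 + R)/(-218 + R) (g(R) = -4*(R - 1577/68)/(R - 218) = -4*(-1577/68 + R)/(-218 + R))
g(l) - 1*(-2428019) = (1577 - 68*(-1897/2))/(17*(-218 - 1897/2)) - 1*(-2428019) = (1577 + 64498)/(17*(-2333/2)) + 2428019 = (1/17)*(-2/2333)*66075 + 2428019 = -132150/39661 + 2428019 = 96297529409/39661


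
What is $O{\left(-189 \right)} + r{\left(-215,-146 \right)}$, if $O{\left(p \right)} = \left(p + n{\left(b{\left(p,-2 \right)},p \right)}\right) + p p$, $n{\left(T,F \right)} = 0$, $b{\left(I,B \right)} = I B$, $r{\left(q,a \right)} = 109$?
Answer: $35641$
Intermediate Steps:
$b{\left(I,B \right)} = B I$
$O{\left(p \right)} = p + p^{2}$ ($O{\left(p \right)} = \left(p + 0\right) + p p = p + p^{2}$)
$O{\left(-189 \right)} + r{\left(-215,-146 \right)} = - 189 \left(1 - 189\right) + 109 = \left(-189\right) \left(-188\right) + 109 = 35532 + 109 = 35641$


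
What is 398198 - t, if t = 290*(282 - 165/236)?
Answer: 37361249/118 ≈ 3.1662e+5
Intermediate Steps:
t = 9626115/118 (t = 290*(282 - 165*1/236) = 290*(282 - 165/236) = 290*(66387/236) = 9626115/118 ≈ 81577.)
398198 - t = 398198 - 1*9626115/118 = 398198 - 9626115/118 = 37361249/118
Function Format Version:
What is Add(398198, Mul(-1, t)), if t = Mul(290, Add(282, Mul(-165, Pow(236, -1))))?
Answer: Rational(37361249, 118) ≈ 3.1662e+5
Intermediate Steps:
t = Rational(9626115, 118) (t = Mul(290, Add(282, Mul(-165, Rational(1, 236)))) = Mul(290, Add(282, Rational(-165, 236))) = Mul(290, Rational(66387, 236)) = Rational(9626115, 118) ≈ 81577.)
Add(398198, Mul(-1, t)) = Add(398198, Mul(-1, Rational(9626115, 118))) = Add(398198, Rational(-9626115, 118)) = Rational(37361249, 118)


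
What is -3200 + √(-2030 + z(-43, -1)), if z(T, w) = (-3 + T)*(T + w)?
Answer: -3200 + I*√6 ≈ -3200.0 + 2.4495*I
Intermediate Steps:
-3200 + √(-2030 + z(-43, -1)) = -3200 + √(-2030 + ((-43)² - 3*(-43) - 3*(-1) - 43*(-1))) = -3200 + √(-2030 + (1849 + 129 + 3 + 43)) = -3200 + √(-2030 + 2024) = -3200 + √(-6) = -3200 + I*√6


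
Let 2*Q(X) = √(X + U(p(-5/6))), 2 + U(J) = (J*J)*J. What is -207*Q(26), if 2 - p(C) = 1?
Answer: -1035/2 ≈ -517.50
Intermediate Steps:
p(C) = 1 (p(C) = 2 - 1*1 = 2 - 1 = 1)
U(J) = -2 + J³ (U(J) = -2 + (J*J)*J = -2 + J²*J = -2 + J³)
Q(X) = √(-1 + X)/2 (Q(X) = √(X + (-2 + 1³))/2 = √(X + (-2 + 1))/2 = √(X - 1)/2 = √(-1 + X)/2)
-207*Q(26) = -207*√(-1 + 26)/2 = -207*√25/2 = -207*5/2 = -1035/2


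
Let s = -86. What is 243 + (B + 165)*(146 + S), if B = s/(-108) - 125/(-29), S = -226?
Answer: -10465211/783 ≈ -13366.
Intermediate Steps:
B = 7997/1566 (B = -86/(-108) - 125/(-29) = -86*(-1/108) - 125*(-1/29) = 43/54 + 125/29 = 7997/1566 ≈ 5.1066)
243 + (B + 165)*(146 + S) = 243 + (7997/1566 + 165)*(146 - 226) = 243 + (266387/1566)*(-80) = 243 - 10655480/783 = -10465211/783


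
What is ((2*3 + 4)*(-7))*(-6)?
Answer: 420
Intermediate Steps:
((2*3 + 4)*(-7))*(-6) = ((6 + 4)*(-7))*(-6) = (10*(-7))*(-6) = -70*(-6) = 420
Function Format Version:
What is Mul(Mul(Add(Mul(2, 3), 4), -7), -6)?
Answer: 420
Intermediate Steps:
Mul(Mul(Add(Mul(2, 3), 4), -7), -6) = Mul(Mul(Add(6, 4), -7), -6) = Mul(Mul(10, -7), -6) = Mul(-70, -6) = 420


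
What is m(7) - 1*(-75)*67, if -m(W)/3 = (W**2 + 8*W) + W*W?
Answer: 4563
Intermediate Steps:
m(W) = -24*W - 6*W**2 (m(W) = -3*((W**2 + 8*W) + W*W) = -3*((W**2 + 8*W) + W**2) = -3*(2*W**2 + 8*W) = -24*W - 6*W**2)
m(7) - 1*(-75)*67 = -6*7*(4 + 7) - 1*(-75)*67 = -6*7*11 + 75*67 = -462 + 5025 = 4563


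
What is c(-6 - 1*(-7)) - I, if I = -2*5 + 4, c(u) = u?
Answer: 7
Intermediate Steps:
I = -6 (I = -10 + 4 = -6)
c(-6 - 1*(-7)) - I = (-6 - 1*(-7)) - 1*(-6) = (-6 + 7) + 6 = 1 + 6 = 7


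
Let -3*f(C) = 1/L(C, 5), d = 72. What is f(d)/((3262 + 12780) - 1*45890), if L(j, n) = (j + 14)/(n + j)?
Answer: 11/1100112 ≈ 9.9990e-6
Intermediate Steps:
L(j, n) = (14 + j)/(j + n)
f(C) = -(5 + C)/(3*(14 + C)) (f(C) = -(C + 5)/(14 + C)/3 = -(5 + C)/(14 + C)/3 = -(5 + C)/(3*(14 + C)))
f(d)/((3262 + 12780) - 1*45890) = ((-5 - 1*72)/(3*(14 + 72)))/((3262 + 12780) - 1*45890) = ((⅓)*(-5 - 72)/86)/(16042 - 45890) = ((⅓)*(1/86)*(-77))/(-29848) = -77/258*(-1/29848) = 11/1100112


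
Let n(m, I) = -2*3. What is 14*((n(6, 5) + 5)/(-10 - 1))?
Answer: 14/11 ≈ 1.2727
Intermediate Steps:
n(m, I) = -6
14*((n(6, 5) + 5)/(-10 - 1)) = 14*((-6 + 5)/(-10 - 1)) = 14*(-1/(-11)) = 14*(-1*(-1/11)) = 14*(1/11) = 14/11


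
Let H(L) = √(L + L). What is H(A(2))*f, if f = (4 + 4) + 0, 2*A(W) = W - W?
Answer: 0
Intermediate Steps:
A(W) = 0 (A(W) = (W - W)/2 = (½)*0 = 0)
H(L) = √2*√L (H(L) = √(2*L) = √2*√L)
f = 8 (f = 8 + 0 = 8)
H(A(2))*f = (√2*√0)*8 = (√2*0)*8 = 0*8 = 0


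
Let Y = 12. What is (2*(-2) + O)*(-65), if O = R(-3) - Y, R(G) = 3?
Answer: 845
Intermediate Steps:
O = -9 (O = 3 - 1*12 = 3 - 12 = -9)
(2*(-2) + O)*(-65) = (2*(-2) - 9)*(-65) = (-4 - 9)*(-65) = -13*(-65) = 845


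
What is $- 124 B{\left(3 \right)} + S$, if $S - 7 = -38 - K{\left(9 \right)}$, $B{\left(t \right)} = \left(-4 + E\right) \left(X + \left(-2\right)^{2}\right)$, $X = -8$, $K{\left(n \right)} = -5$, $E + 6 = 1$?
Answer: $-4490$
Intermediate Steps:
$E = -5$ ($E = -6 + 1 = -5$)
$B{\left(t \right)} = 36$ ($B{\left(t \right)} = \left(-4 - 5\right) \left(-8 + \left(-2\right)^{2}\right) = - 9 \left(-8 + 4\right) = \left(-9\right) \left(-4\right) = 36$)
$S = -26$ ($S = 7 - 33 = -26$)
$- 124 B{\left(3 \right)} + S = \left(-124\right) 36 - 26 = -4464 - 26 = -4490$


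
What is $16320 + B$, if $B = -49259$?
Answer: $-32939$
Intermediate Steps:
$16320 + B = 16320 - 49259 = -32939$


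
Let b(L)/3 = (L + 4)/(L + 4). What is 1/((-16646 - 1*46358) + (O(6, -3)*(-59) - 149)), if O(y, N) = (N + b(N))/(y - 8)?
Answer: -1/63153 ≈ -1.5835e-5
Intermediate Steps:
b(L) = 3 (b(L) = 3*((L + 4)/(L + 4)) = 3*((4 + L)/(4 + L)) = 3*1 = 3)
O(y, N) = (3 + N)/(-8 + y) (O(y, N) = (N + 3)/(y - 8) = (3 + N)/(-8 + y))
1/((-16646 - 1*46358) + (O(6, -3)*(-59) - 149)) = 1/((-16646 - 1*46358) + (((3 - 3)/(-8 + 6))*(-59) - 149)) = 1/((-16646 - 46358) + ((0/(-2))*(-59) - 149)) = 1/(-63004 + (-1/2*0*(-59) - 149)) = 1/(-63004 + (0*(-59) - 149)) = 1/(-63004 + (0 - 149)) = 1/(-63004 - 149) = 1/(-63153) = -1/63153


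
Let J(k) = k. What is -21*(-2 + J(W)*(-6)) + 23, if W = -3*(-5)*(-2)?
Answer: -3715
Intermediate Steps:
W = -30 (W = 15*(-2) = -30)
-21*(-2 + J(W)*(-6)) + 23 = -21*(-2 - 30*(-6)) + 23 = -21*(-2 + 180) + 23 = -21*178 + 23 = -3738 + 23 = -3715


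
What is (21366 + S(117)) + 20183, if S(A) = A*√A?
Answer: 41549 + 351*√13 ≈ 42815.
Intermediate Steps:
S(A) = A^(3/2)
(21366 + S(117)) + 20183 = (21366 + 117^(3/2)) + 20183 = (21366 + 351*√13) + 20183 = 41549 + 351*√13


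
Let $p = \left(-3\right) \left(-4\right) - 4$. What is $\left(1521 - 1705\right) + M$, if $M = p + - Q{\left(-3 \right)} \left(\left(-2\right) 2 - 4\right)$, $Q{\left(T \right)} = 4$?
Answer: $-144$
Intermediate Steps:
$p = 8$ ($p = 12 - 4 = 8$)
$M = 40$ ($M = 8 + \left(-1\right) 4 \left(\left(-2\right) 2 - 4\right) = 8 - 4 \left(-4 - 4\right) = 8 - -32 = 8 + 32 = 40$)
$\left(1521 - 1705\right) + M = \left(1521 - 1705\right) + 40 = -184 + 40 = -144$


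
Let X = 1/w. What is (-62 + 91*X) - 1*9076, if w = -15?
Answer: -137161/15 ≈ -9144.1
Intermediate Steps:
X = -1/15 (X = 1/(-15) = -1/15 ≈ -0.066667)
(-62 + 91*X) - 1*9076 = (-62 + 91*(-1/15)) - 1*9076 = (-62 - 91/15) - 9076 = -1021/15 - 9076 = -137161/15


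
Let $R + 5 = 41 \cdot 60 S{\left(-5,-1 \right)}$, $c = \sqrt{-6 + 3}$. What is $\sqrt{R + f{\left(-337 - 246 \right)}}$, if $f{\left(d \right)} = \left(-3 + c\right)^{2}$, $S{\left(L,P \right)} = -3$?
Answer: $\sqrt{-7385 + \left(-3 + i \sqrt{3}\right)^{2}} \approx 0.0605 - 85.901 i$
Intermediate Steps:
$c = i \sqrt{3}$ ($c = \sqrt{-3} = i \sqrt{3} \approx 1.732 i$)
$f{\left(d \right)} = \left(-3 + i \sqrt{3}\right)^{2}$
$R = -7385$ ($R = -5 + 41 \cdot 60 \left(-3\right) = -5 + 2460 \left(-3\right) = -5 - 7380 = -7385$)
$\sqrt{R + f{\left(-337 - 246 \right)}} = \sqrt{-7385 + \left(3 - i \sqrt{3}\right)^{2}}$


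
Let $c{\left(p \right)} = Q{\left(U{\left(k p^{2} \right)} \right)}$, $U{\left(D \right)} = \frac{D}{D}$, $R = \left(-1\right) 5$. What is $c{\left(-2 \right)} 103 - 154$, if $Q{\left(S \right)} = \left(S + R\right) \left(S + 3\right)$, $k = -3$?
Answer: $-1802$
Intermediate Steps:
$R = -5$
$U{\left(D \right)} = 1$
$Q{\left(S \right)} = \left(-5 + S\right) \left(3 + S\right)$ ($Q{\left(S \right)} = \left(S - 5\right) \left(S + 3\right) = \left(-5 + S\right) \left(3 + S\right)$)
$c{\left(p \right)} = -16$ ($c{\left(p \right)} = -15 + 1^{2} - 2 = -15 + 1 - 2 = -16$)
$c{\left(-2 \right)} 103 - 154 = \left(-16\right) 103 - 154 = -1648 - 154 = -1802$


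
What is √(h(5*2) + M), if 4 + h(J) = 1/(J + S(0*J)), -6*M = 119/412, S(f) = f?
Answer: I*√150788910/6180 ≈ 1.987*I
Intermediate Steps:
M = -119/2472 (M = -119/(6*412) = -⅙*119/412 = -119/2472 ≈ -0.048139)
h(J) = -4 + 1/J (h(J) = -4 + 1/(J + 0*J) = -4 + 1/(J + 0) = -4 + 1/J)
√(h(5*2) + M) = √((-4 + 1/(5*2)) - 119/2472) = √((-4 + 1/10) - 119/2472) = √((-4 + ⅒) - 119/2472) = √(-39/10 - 119/2472) = √(-48799/12360) = I*√150788910/6180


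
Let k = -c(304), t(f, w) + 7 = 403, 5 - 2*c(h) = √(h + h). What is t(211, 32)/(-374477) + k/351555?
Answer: -56060789/52659704694 + 2*√38/351555 ≈ -0.0010295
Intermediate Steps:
c(h) = 5/2 - √2*√h/2 (c(h) = 5/2 - √(h + h)/2 = 5/2 - √2*√h/2)
t(f, w) = 396 (t(f, w) = -7 + 403 = 396)
k = -5/2 + 2*√38 (k = -(5/2 - √2*√304/2) = -(5/2 - √2*4*√19/2) = -(5/2 - 2*√38) = -5/2 + 2*√38 ≈ 9.8288)
t(211, 32)/(-374477) + k/351555 = 396/(-374477) + (-5/2 + 2*√38)/351555 = 396*(-1/374477) + (-5/2 + 2*√38)*(1/351555) = -396/374477 + (-1/140622 + 2*√38/351555) = -56060789/52659704694 + 2*√38/351555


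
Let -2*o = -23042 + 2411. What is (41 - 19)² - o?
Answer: -19663/2 ≈ -9831.5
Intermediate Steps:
o = 20631/2 (o = -(-23042 + 2411)/2 = -½*(-20631) = 20631/2 ≈ 10316.)
(41 - 19)² - o = (41 - 19)² - 1*20631/2 = 22² - 20631/2 = 484 - 20631/2 = -19663/2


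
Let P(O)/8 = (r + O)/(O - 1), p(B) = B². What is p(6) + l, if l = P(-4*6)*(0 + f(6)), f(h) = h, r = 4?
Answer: 372/5 ≈ 74.400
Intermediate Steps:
P(O) = 8*(4 + O)/(-1 + O) (P(O) = 8*((4 + O)/(O - 1)) = 8*((4 + O)/(-1 + O)) = 8*(4 + O)/(-1 + O))
l = 192/5 (l = (8*(4 - 4*6)/(-1 - 4*6))*(0 + 6) = (8*(4 - 24)/(-1 - 24))*6 = (8*(-20)/(-25))*6 = (8*(-1/25)*(-20))*6 = (32/5)*6 = 192/5 ≈ 38.400)
p(6) + l = 6² + 192/5 = 36 + 192/5 = 372/5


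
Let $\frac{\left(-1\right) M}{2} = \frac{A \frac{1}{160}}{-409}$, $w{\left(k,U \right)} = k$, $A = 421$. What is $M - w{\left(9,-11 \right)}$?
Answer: $- \frac{294059}{32720} \approx -8.9871$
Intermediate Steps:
$M = \frac{421}{32720}$ ($M = - 2 \frac{421 \cdot \frac{1}{160}}{-409} = - 2 \cdot 421 \cdot \frac{1}{160} \left(- \frac{1}{409}\right) = - 2 \cdot \frac{421}{160} \left(- \frac{1}{409}\right) = \left(-2\right) \left(- \frac{421}{65440}\right) = \frac{421}{32720} \approx 0.012867$)
$M - w{\left(9,-11 \right)} = \frac{421}{32720} - 9 = - \frac{294059}{32720}$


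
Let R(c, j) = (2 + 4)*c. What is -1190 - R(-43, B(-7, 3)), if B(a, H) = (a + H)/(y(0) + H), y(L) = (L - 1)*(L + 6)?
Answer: -932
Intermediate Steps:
y(L) = (-1 + L)*(6 + L)
B(a, H) = (H + a)/(-6 + H) (B(a, H) = (a + H)/((-6 + 0² + 5*0) + H) = (H + a)/((-6 + 0 + 0) + H) = (H + a)/(-6 + H))
R(c, j) = 6*c
-1190 - R(-43, B(-7, 3)) = -1190 - 6*(-43) = -1190 - 1*(-258) = -1190 + 258 = -932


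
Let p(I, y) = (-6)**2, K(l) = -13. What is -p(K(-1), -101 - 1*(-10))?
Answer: -36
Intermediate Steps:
p(I, y) = 36
-p(K(-1), -101 - 1*(-10)) = -1*36 = -36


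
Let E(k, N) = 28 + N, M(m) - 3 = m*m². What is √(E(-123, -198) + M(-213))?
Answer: 2*I*√2415941 ≈ 3108.7*I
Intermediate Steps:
M(m) = 3 + m³ (M(m) = 3 + m*m² = 3 + m³)
√(E(-123, -198) + M(-213)) = √((28 - 198) + (3 + (-213)³)) = √(-170 + (3 - 9663597)) = √(-170 - 9663594) = √(-9663764) = 2*I*√2415941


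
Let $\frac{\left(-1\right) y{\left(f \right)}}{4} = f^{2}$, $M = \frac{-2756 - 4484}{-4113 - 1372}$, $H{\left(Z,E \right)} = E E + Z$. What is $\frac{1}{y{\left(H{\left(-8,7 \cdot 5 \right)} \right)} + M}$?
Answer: $- \frac{1097}{6499017084} \approx -1.6879 \cdot 10^{-7}$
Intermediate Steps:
$H{\left(Z,E \right)} = Z + E^{2}$ ($H{\left(Z,E \right)} = E^{2} + Z = Z + E^{2}$)
$M = \frac{1448}{1097}$ ($M = - \frac{7240}{-5485} = \left(-7240\right) \left(- \frac{1}{5485}\right) = \frac{1448}{1097} \approx 1.32$)
$y{\left(f \right)} = - 4 f^{2}$
$\frac{1}{y{\left(H{\left(-8,7 \cdot 5 \right)} \right)} + M} = \frac{1}{- 4 \left(-8 + \left(7 \cdot 5\right)^{2}\right)^{2} + \frac{1448}{1097}} = \frac{1}{- 4 \left(-8 + 35^{2}\right)^{2} + \frac{1448}{1097}} = \frac{1}{- 4 \left(-8 + 1225\right)^{2} + \frac{1448}{1097}} = \frac{1}{- 4 \cdot 1217^{2} + \frac{1448}{1097}} = \frac{1}{\left(-4\right) 1481089 + \frac{1448}{1097}} = \frac{1}{-5924356 + \frac{1448}{1097}} = \frac{1}{- \frac{6499017084}{1097}} = - \frac{1097}{6499017084}$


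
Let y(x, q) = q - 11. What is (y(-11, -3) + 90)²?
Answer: 5776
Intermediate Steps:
y(x, q) = -11 + q
(y(-11, -3) + 90)² = ((-11 - 3) + 90)² = (-14 + 90)² = 76² = 5776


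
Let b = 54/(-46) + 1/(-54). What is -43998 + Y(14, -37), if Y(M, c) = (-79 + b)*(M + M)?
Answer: -28717144/621 ≈ -46243.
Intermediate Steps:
b = -1481/1242 (b = 54*(-1/46) + 1*(-1/54) = -27/23 - 1/54 = -1481/1242 ≈ -1.1924)
Y(M, c) = -99599*M/621 (Y(M, c) = (-79 - 1481/1242)*(M + M) = -99599*M/621)
-43998 + Y(14, -37) = -43998 - 99599/621*14 = -43998 - 1394386/621 = -28717144/621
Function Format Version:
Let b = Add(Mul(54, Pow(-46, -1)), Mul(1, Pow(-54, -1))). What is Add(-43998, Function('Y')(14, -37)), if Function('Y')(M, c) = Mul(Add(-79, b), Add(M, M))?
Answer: Rational(-28717144, 621) ≈ -46243.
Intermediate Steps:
b = Rational(-1481, 1242) (b = Add(Mul(54, Rational(-1, 46)), Mul(1, Rational(-1, 54))) = Add(Rational(-27, 23), Rational(-1, 54)) = Rational(-1481, 1242) ≈ -1.1924)
Function('Y')(M, c) = Mul(Rational(-99599, 621), M) (Function('Y')(M, c) = Mul(Add(-79, Rational(-1481, 1242)), Add(M, M)) = Mul(Rational(-99599, 1242), Mul(2, M)) = Mul(Rational(-99599, 621), M))
Add(-43998, Function('Y')(14, -37)) = Add(-43998, Mul(Rational(-99599, 621), 14)) = Add(-43998, Rational(-1394386, 621)) = Rational(-28717144, 621)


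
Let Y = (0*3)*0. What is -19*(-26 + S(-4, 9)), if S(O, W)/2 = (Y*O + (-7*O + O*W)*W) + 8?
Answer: 2926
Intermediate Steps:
Y = 0 (Y = 0*0 = 0)
S(O, W) = 16 + 2*W*(-7*O + O*W) (S(O, W) = 2*((0*O + (-7*O + O*W)*W) + 8) = 2*((0 + W*(-7*O + O*W)) + 8) = 2*(W*(-7*O + O*W) + 8) = 2*(8 + W*(-7*O + O*W)) = 16 + 2*W*(-7*O + O*W))
-19*(-26 + S(-4, 9)) = -19*(-26 + (16 - 14*(-4)*9 + 2*(-4)*9²)) = -19*(-26 + (16 + 504 + 2*(-4)*81)) = -19*(-26 + (16 + 504 - 648)) = -19*(-26 - 128) = -19*(-154) = 2926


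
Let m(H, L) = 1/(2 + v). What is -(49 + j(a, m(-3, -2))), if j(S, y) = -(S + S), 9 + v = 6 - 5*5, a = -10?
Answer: -69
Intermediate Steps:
v = -28 (v = -9 + (6 - 5*5) = -9 + (6 - 25) = -9 - 19 = -28)
m(H, L) = -1/26 (m(H, L) = 1/(2 - 28) = 1/(-26) = -1/26)
j(S, y) = -2*S
-(49 + j(a, m(-3, -2))) = -(49 - 2*(-10)) = -(49 + 20) = -1*69 = -69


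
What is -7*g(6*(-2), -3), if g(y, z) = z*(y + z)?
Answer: -315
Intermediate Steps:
-7*g(6*(-2), -3) = -(-21)*(6*(-2) - 3) = -(-21)*(-12 - 3) = -(-21)*(-15) = -7*45 = -315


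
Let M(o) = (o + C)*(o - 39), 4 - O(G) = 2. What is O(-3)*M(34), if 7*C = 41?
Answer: -2790/7 ≈ -398.57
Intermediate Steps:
C = 41/7 (C = (1/7)*41 = 41/7 ≈ 5.8571)
O(G) = 2 (O(G) = 4 - 1*2 = 4 - 2 = 2)
M(o) = (-39 + o)*(41/7 + o) (M(o) = (o + 41/7)*(o - 39) = (41/7 + o)*(-39 + o) = (-39 + o)*(41/7 + o))
O(-3)*M(34) = 2*(-1599/7 + 34**2 - 232/7*34) = 2*(-1599/7 + 1156 - 7888/7) = 2*(-1395/7) = -2790/7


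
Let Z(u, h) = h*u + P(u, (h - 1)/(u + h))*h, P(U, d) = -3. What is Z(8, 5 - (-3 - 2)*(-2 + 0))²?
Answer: 625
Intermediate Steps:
Z(u, h) = -3*h + h*u (Z(u, h) = h*u - 3*h = -3*h + h*u)
Z(8, 5 - (-3 - 2)*(-2 + 0))² = ((5 - (-3 - 2)*(-2 + 0))*(-3 + 8))² = ((5 - (-5)*(-2))*5)² = ((5 - 1*10)*5)² = ((5 - 10)*5)² = (-5*5)² = (-25)² = 625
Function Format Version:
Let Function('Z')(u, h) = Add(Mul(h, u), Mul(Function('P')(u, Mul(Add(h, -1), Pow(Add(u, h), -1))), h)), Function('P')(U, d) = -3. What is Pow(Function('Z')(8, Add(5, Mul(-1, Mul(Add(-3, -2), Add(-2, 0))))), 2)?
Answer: 625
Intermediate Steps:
Function('Z')(u, h) = Add(Mul(-3, h), Mul(h, u)) (Function('Z')(u, h) = Add(Mul(h, u), Mul(-3, h)) = Add(Mul(-3, h), Mul(h, u)))
Pow(Function('Z')(8, Add(5, Mul(-1, Mul(Add(-3, -2), Add(-2, 0))))), 2) = Pow(Mul(Add(5, Mul(-1, Mul(Add(-3, -2), Add(-2, 0)))), Add(-3, 8)), 2) = Pow(Mul(Add(5, Mul(-1, Mul(-5, -2))), 5), 2) = Pow(Mul(Add(5, Mul(-1, 10)), 5), 2) = Pow(Mul(Add(5, -10), 5), 2) = Pow(Mul(-5, 5), 2) = Pow(-25, 2) = 625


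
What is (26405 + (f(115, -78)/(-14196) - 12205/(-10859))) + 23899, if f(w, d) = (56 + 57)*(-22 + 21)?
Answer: 7754755615903/154154364 ≈ 50305.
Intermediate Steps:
f(w, d) = -113 (f(w, d) = 113*(-1) = -113)
(26405 + (f(115, -78)/(-14196) - 12205/(-10859))) + 23899 = (26405 + (-113/(-14196) - 12205/(-10859))) + 23899 = (26405 + (-113*(-1/14196) - 12205*(-1/10859))) + 23899 = (26405 + (113/14196 + 12205/10859)) + 23899 = (26405 + 174489247/154154364) + 23899 = 4070620470667/154154364 + 23899 = 7754755615903/154154364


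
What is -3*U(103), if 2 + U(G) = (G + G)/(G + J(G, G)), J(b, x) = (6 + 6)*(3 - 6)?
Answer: -216/67 ≈ -3.2239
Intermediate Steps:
J(b, x) = -36 (J(b, x) = 12*(-3) = -36)
U(G) = -2 + 2*G/(-36 + G) (U(G) = -2 + (G + G)/(G - 36) = -2 + (2*G)/(-36 + G) = -2 + 2*G/(-36 + G))
-3*U(103) = -216/(-36 + 103) = -216/67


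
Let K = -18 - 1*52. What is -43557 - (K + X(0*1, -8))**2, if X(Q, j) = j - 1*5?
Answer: -50446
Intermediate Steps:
X(Q, j) = -5 + j (X(Q, j) = j - 5 = -5 + j)
K = -70 (K = -18 - 52 = -70)
-43557 - (K + X(0*1, -8))**2 = -43557 - (-70 + (-5 - 8))**2 = -43557 - (-70 - 13)**2 = -43557 - 1*(-83)**2 = -43557 - 1*6889 = -43557 - 6889 = -50446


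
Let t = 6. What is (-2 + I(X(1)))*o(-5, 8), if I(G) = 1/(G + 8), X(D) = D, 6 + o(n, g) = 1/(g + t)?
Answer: 1411/126 ≈ 11.198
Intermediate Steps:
o(n, g) = -6 + 1/(6 + g) (o(n, g) = -6 + 1/(g + 6) = -6 + 1/(6 + g))
I(G) = 1/(8 + G)
(-2 + I(X(1)))*o(-5, 8) = (-2 + 1/(8 + 1))*((-35 - 6*8)/(6 + 8)) = (-2 + 1/9)*((-35 - 48)/14) = (-2 + ⅑)*((1/14)*(-83)) = -17/9*(-83/14) = 1411/126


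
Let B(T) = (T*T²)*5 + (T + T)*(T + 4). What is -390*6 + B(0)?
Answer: -2340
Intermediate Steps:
B(T) = 5*T³ + 2*T*(4 + T) (B(T) = T³*5 + (2*T)*(4 + T) = 5*T³ + 2*T*(4 + T))
-390*6 + B(0) = -390*6 + 0*(8 + 2*0 + 5*0²) = -26*90 + 0*(8 + 0 + 5*0) = -2340 + 0*(8 + 0 + 0) = -2340 + 0*8 = -2340 + 0 = -2340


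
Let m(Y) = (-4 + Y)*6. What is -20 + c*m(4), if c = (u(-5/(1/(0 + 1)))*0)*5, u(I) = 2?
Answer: -20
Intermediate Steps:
c = 0 (c = (2*0)*5 = 0*5 = 0)
m(Y) = -24 + 6*Y
-20 + c*m(4) = -20 + 0*(-24 + 6*4) = -20 + 0*(-24 + 24) = -20 + 0*0 = -20 + 0 = -20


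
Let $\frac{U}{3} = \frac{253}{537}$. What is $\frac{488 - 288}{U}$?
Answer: $\frac{35800}{253} \approx 141.5$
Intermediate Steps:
$U = \frac{253}{179}$ ($U = 3 \cdot \frac{253}{537} = \frac{253}{179} \approx 1.4134$)
$\frac{488 - 288}{U} = \frac{488 - 288}{\frac{253}{179}} = 200 \cdot \frac{179}{253} = \frac{35800}{253}$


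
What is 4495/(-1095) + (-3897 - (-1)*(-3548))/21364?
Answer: -20836691/4678716 ≈ -4.4535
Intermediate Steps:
4495/(-1095) + (-3897 - (-1)*(-3548))/21364 = 4495*(-1/1095) + (-3897 - 1*3548)*(1/21364) = -899/219 + (-3897 - 3548)*(1/21364) = -899/219 - 7445*1/21364 = -899/219 - 7445/21364 = -20836691/4678716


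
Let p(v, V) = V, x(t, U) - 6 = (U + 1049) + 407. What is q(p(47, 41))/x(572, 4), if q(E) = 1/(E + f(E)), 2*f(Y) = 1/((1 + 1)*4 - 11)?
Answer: 3/179585 ≈ 1.6705e-5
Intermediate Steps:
x(t, U) = 1462 + U (x(t, U) = 6 + ((U + 1049) + 407) = 6 + ((1049 + U) + 407) = 6 + (1456 + U) = 1462 + U)
f(Y) = -⅙ (f(Y) = 1/(2*((1 + 1)*4 - 11)) = 1/(2*(2*4 - 11)) = 1/(2*(8 - 11)) = (½)/(-3) = (½)*(-⅓) = -⅙)
q(E) = 1/(-⅙ + E) (q(E) = 1/(E - ⅙) = 1/(-⅙ + E))
q(p(47, 41))/x(572, 4) = (6/(-1 + 6*41))/(1462 + 4) = (6/(-1 + 246))/1466 = (6/245)*(1/1466) = 3/179585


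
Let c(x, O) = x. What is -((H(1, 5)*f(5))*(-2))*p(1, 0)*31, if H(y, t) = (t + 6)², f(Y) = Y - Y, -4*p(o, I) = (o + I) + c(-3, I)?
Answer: 0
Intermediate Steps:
p(o, I) = ¾ - I/4 - o/4 (p(o, I) = -((o + I) - 3)/4 = -((I + o) - 3)/4 = -(-3 + I + o)/4 = ¾ - I/4 - o/4)
f(Y) = 0
H(y, t) = (6 + t)²
-((H(1, 5)*f(5))*(-2))*p(1, 0)*31 = -(((6 + 5)²*0)*(-2))*(¾ - ¼*0 - ¼*1)*31 = -((11²*0)*(-2))*(¾ + 0 - ¼)*31 = -((121*0)*(-2))*(½)*31 = -(0*(-2))*(½)*31 = -0*(½)*31 = -0*31 = -1*0 = 0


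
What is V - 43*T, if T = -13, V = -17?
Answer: 542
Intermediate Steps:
V - 43*T = -17 - 43*(-13) = -17 + 559 = 542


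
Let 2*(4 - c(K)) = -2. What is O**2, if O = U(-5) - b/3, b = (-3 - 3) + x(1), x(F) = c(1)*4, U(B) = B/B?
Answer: 121/9 ≈ 13.444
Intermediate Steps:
U(B) = 1
c(K) = 5 (c(K) = 4 - 1/2*(-2) = 4 + 1 = 5)
x(F) = 20 (x(F) = 5*4 = 20)
b = 14 (b = (-3 - 3) + 20 = -6 + 20 = 14)
O = -11/3 (O = 1 - 14/3 = -11/3 ≈ -3.6667)
O**2 = (-11/3)**2 = 121/9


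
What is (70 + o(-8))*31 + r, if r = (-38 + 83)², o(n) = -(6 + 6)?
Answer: 3823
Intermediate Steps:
o(n) = -12 (o(n) = -1*12 = -12)
r = 2025 (r = 45² = 2025)
(70 + o(-8))*31 + r = (70 - 12)*31 + 2025 = 58*31 + 2025 = 1798 + 2025 = 3823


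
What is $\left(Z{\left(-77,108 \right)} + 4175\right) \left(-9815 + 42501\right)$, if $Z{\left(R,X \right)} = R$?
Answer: $133947228$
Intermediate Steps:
$\left(Z{\left(-77,108 \right)} + 4175\right) \left(-9815 + 42501\right) = \left(-77 + 4175\right) \left(-9815 + 42501\right) = 4098 \cdot 32686 = 133947228$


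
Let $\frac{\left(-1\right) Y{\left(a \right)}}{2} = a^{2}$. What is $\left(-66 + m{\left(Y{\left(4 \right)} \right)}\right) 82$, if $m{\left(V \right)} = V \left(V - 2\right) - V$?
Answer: $86428$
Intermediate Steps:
$Y{\left(a \right)} = - 2 a^{2}$
$m{\left(V \right)} = - V + V \left(-2 + V\right)$ ($m{\left(V \right)} = V \left(-2 + V\right) - V = - V + V \left(-2 + V\right)$)
$\left(-66 + m{\left(Y{\left(4 \right)} \right)}\right) 82 = \left(-66 + - 2 \cdot 4^{2} \left(-3 - 2 \cdot 4^{2}\right)\right) 82 = \left(-66 + \left(-2\right) 16 \left(-3 - 32\right)\right) 82 = \left(-66 - 32 \left(-3 - 32\right)\right) 82 = \left(-66 - -1120\right) 82 = \left(-66 + 1120\right) 82 = 1054 \cdot 82 = 86428$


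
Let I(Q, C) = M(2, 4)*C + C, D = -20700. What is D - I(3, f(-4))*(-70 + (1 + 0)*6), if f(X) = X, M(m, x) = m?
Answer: -21468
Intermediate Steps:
I(Q, C) = 3*C (I(Q, C) = 2*C + C = 3*C)
D - I(3, f(-4))*(-70 + (1 + 0)*6) = -20700 - 3*(-4)*(-70 + (1 + 0)*6) = -20700 - (-12)*(-70 + 1*6) = -20700 - (-12)*(-70 + 6) = -20700 - (-12)*(-64) = -20700 - 1*768 = -20700 - 768 = -21468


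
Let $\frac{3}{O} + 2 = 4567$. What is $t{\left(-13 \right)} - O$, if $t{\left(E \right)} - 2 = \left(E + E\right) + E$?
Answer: $- \frac{168908}{4565} \approx -37.001$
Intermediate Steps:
$O = \frac{3}{4565}$ ($O = \frac{3}{-2 + 4567} = \frac{3}{4565} \approx 0.00065717$)
$t{\left(E \right)} = 2 + 3 E$ ($t{\left(E \right)} = 2 + \left(\left(E + E\right) + E\right) = 2 + \left(2 E + E\right) = 2 + 3 E$)
$t{\left(-13 \right)} - O = \left(2 + 3 \left(-13\right)\right) - \frac{3}{4565} = \left(2 - 39\right) - \frac{3}{4565} = -37 - \frac{3}{4565} = - \frac{168908}{4565}$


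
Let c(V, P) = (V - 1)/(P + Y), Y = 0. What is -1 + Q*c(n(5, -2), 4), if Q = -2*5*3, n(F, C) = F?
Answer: -31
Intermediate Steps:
c(V, P) = (-1 + V)/P (c(V, P) = (V - 1)/(P + 0) = (-1 + V)/P)
Q = -30 (Q = -10*3 = -30)
-1 + Q*c(n(5, -2), 4) = -1 - 30*(-1 + 5)/4 = -1 - 15*4/2 = -1 - 30*1 = -1 - 30 = -31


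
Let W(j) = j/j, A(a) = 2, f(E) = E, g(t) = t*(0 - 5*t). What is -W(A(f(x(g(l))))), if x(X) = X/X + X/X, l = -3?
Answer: -1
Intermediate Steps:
g(t) = -5*t**2 (g(t) = t*(-5*t) = -5*t**2)
x(X) = 2 (x(X) = 1 + 1 = 2)
W(j) = 1
-W(A(f(x(g(l))))) = -1*1 = -1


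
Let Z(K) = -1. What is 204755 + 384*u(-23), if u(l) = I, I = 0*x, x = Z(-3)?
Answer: 204755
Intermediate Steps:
x = -1
I = 0 (I = 0*(-1) = 0)
u(l) = 0
204755 + 384*u(-23) = 204755 + 384*0 = 204755 + 0 = 204755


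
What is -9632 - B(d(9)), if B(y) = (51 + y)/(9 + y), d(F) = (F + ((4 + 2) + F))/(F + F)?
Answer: -298749/31 ≈ -9637.1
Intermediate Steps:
d(F) = (6 + 2*F)/(2*F) (d(F) = (F + (6 + F))/((2*F)) = (6 + 2*F)*(1/(2*F)) = (6 + 2*F)/(2*F))
B(y) = (51 + y)/(9 + y)
-9632 - B(d(9)) = -9632 - (51 + (3 + 9)/9)/(9 + (3 + 9)/9) = -9632 - (51 + (⅑)*12)/(9 + (⅑)*12) = -9632 - (51 + 4/3)/(9 + 4/3) = -9632 - 157/(31/3*3) = -9632 - 3*157/(31*3) = -9632 - 1*157/31 = -9632 - 157/31 = -298749/31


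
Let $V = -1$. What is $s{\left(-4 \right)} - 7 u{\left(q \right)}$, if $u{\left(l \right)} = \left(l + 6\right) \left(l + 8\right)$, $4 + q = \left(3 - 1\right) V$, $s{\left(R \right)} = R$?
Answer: $-4$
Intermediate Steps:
$q = -6$ ($q = -4 + \left(3 - 1\right) \left(-1\right) = -4 + 2 \left(-1\right) = -4 - 2 = -6$)
$u{\left(l \right)} = \left(6 + l\right) \left(8 + l\right)$
$s{\left(-4 \right)} - 7 u{\left(q \right)} = -4 - 7 \left(48 + \left(-6\right)^{2} + 14 \left(-6\right)\right) = -4 - 7 \left(48 + 36 - 84\right) = -4 - 0 = -4 + 0 = -4$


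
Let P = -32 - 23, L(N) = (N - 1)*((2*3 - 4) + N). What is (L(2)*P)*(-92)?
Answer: 20240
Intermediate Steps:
L(N) = (-1 + N)*(2 + N) (L(N) = (-1 + N)*((6 - 4) + N) = (-1 + N)*(2 + N))
P = -55
(L(2)*P)*(-92) = ((-2 + 2 + 2²)*(-55))*(-92) = ((-2 + 2 + 4)*(-55))*(-92) = (4*(-55))*(-92) = -220*(-92) = 20240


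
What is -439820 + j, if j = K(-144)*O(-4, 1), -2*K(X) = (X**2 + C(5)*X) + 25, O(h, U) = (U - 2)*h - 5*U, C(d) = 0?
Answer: -858879/2 ≈ -4.2944e+5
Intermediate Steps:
O(h, U) = -5*U + h*(-2 + U) (O(h, U) = (-2 + U)*h - 5*U = h*(-2 + U) - 5*U = -5*U + h*(-2 + U))
K(X) = -25/2 - X**2/2 (K(X) = -((X**2 + 0*X) + 25)/2 = -((X**2 + 0) + 25)/2 = -(X**2 + 25)/2 = -(25 + X**2)/2 = -25/2 - X**2/2)
j = 20761/2 (j = (-25/2 - 1/2*(-144)**2)*(-5*1 - 2*(-4) + 1*(-4)) = (-25/2 - 1/2*20736)*(-5 + 8 - 4) = (-25/2 - 10368)*(-1) = -20761/2*(-1) = 20761/2 ≈ 10381.)
-439820 + j = -439820 + 20761/2 = -858879/2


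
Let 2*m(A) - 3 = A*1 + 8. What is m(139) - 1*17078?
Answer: -17003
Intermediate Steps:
m(A) = 11/2 + A/2 (m(A) = 3/2 + (A*1 + 8)/2 = 3/2 + (A + 8)/2 = 3/2 + (8 + A)/2 = 3/2 + (4 + A/2) = 11/2 + A/2)
m(139) - 1*17078 = (11/2 + (½)*139) - 1*17078 = (11/2 + 139/2) - 17078 = 75 - 17078 = -17003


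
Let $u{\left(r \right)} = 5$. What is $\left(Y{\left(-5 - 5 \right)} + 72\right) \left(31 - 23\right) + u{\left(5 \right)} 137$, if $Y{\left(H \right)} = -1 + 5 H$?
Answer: $853$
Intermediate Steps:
$\left(Y{\left(-5 - 5 \right)} + 72\right) \left(31 - 23\right) + u{\left(5 \right)} 137 = \left(\left(-1 + 5 \left(-5 - 5\right)\right) + 72\right) \left(31 - 23\right) + 5 \cdot 137 = \left(\left(-1 + 5 \left(-5 - 5\right)\right) + 72\right) 8 + 685 = \left(\left(-1 + 5 \left(-10\right)\right) + 72\right) 8 + 685 = \left(\left(-1 - 50\right) + 72\right) 8 + 685 = \left(-51 + 72\right) 8 + 685 = 21 \cdot 8 + 685 = 168 + 685 = 853$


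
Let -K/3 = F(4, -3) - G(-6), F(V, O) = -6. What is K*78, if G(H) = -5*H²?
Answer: -40716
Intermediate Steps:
K = -522 (K = -3*(-6 - (-5)*(-6)²) = -3*(-6 - (-5)*36) = -3*(-6 - 1*(-180)) = -3*(-6 + 180) = -3*174 = -522)
K*78 = -522*78 = -40716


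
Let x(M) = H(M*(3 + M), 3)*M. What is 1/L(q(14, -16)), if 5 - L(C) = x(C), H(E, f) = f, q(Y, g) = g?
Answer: 1/53 ≈ 0.018868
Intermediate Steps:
x(M) = 3*M
L(C) = 5 - 3*C
1/L(q(14, -16)) = 1/(5 - 3*(-16)) = 1/(5 + 48) = 1/53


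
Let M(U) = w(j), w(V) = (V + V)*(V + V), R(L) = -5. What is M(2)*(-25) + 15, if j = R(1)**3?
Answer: -1562485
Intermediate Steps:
j = -125 (j = (-5)**3 = -125)
w(V) = 4*V**2 (w(V) = (2*V)*(2*V) = 4*V**2)
M(U) = 62500 (M(U) = 4*(-125)**2 = 4*15625 = 62500)
M(2)*(-25) + 15 = 62500*(-25) + 15 = -1562500 + 15 = -1562485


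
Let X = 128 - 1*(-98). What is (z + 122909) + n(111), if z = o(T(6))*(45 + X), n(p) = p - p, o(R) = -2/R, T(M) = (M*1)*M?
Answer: 2212091/18 ≈ 1.2289e+5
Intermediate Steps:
T(M) = M**2 (T(M) = M*M = M**2)
n(p) = 0
X = 226 (X = 128 + 98 = 226)
z = -271/18 (z = (-2/(6**2))*(45 + 226) = -2/36*271 = -2*1/36*271 = -1/18*271 = -271/18 ≈ -15.056)
(z + 122909) + n(111) = (-271/18 + 122909) + 0 = 2212091/18 + 0 = 2212091/18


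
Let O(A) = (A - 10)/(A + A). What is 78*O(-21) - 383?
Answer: -2278/7 ≈ -325.43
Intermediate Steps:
O(A) = (-10 + A)/(2*A) (O(A) = (-10 + A)/((2*A)) = (-10 + A)*(1/(2*A)) = (-10 + A)/(2*A))
78*O(-21) - 383 = 78*((½)*(-10 - 21)/(-21)) - 383 = 78*((½)*(-1/21)*(-31)) - 383 = 78*(31/42) - 383 = 403/7 - 383 = -2278/7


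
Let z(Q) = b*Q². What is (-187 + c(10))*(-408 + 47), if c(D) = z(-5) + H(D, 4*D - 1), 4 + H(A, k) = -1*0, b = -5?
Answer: 114076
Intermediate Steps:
H(A, k) = -4 (H(A, k) = -4 - 1*0 = -4 + 0 = -4)
z(Q) = -5*Q²
c(D) = -129 (c(D) = -5*(-5)² - 4 = -5*25 - 4 = -125 - 4 = -129)
(-187 + c(10))*(-408 + 47) = (-187 - 129)*(-408 + 47) = -316*(-361) = 114076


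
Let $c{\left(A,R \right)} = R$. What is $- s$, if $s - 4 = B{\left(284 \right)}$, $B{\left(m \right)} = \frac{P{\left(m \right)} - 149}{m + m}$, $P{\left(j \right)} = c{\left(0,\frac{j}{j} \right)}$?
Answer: $- \frac{531}{142} \approx -3.7394$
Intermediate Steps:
$P{\left(j \right)} = 1$ ($P{\left(j \right)} = \frac{j}{j} = 1$)
$B{\left(m \right)} = - \frac{74}{m}$ ($B{\left(m \right)} = \frac{1 - 149}{m + m} = - \frac{148}{2 m} = - 148 \frac{1}{2 m} = - \frac{74}{m}$)
$s = \frac{531}{142}$ ($s = 4 - \frac{74}{284} = 4 - \frac{37}{142} = \frac{531}{142} \approx 3.7394$)
$- s = \left(-1\right) \frac{531}{142} = - \frac{531}{142}$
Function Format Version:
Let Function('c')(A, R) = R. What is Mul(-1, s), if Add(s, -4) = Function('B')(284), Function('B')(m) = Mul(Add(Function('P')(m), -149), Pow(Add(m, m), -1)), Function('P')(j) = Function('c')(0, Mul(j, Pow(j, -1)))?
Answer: Rational(-531, 142) ≈ -3.7394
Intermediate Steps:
Function('P')(j) = 1 (Function('P')(j) = Mul(j, Pow(j, -1)) = 1)
Function('B')(m) = Mul(-74, Pow(m, -1)) (Function('B')(m) = Mul(Add(1, -149), Pow(Add(m, m), -1)) = Mul(-148, Pow(Mul(2, m), -1)) = Mul(-148, Mul(Rational(1, 2), Pow(m, -1))) = Mul(-74, Pow(m, -1)))
s = Rational(531, 142) (s = Add(4, Mul(-74, Pow(284, -1))) = Add(4, Mul(-74, Rational(1, 284))) = Add(4, Rational(-37, 142)) = Rational(531, 142) ≈ 3.7394)
Mul(-1, s) = Mul(-1, Rational(531, 142)) = Rational(-531, 142)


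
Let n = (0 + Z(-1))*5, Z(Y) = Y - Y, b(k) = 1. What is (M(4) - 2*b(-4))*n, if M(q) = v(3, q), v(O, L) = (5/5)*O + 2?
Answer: 0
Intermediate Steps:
Z(Y) = 0
v(O, L) = 2 + O (v(O, L) = (5*(1/5))*O + 2 = 1*O + 2 = O + 2 = 2 + O)
M(q) = 5 (M(q) = 2 + 3 = 5)
n = 0 (n = (0 + 0)*5 = 0*5 = 0)
(M(4) - 2*b(-4))*n = (5 - 2*1)*0 = (5 - 2)*0 = 3*0 = 0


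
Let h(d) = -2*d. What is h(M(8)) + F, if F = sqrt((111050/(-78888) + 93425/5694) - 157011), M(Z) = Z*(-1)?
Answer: 16 + I*sqrt(54994963914842079999)/18716178 ≈ 16.0 + 396.23*I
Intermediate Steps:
M(Z) = -Z
F = I*sqrt(54994963914842079999)/18716178 (F = sqrt((111050*(-1/78888) + 93425*(1/5694)) - 157011) = sqrt((-55525/39444 + 93425/5694) - 157011) = sqrt(561482725/37432356 - 157011) = sqrt(-5876730165191/37432356) = I*sqrt(54994963914842079999)/18716178 ≈ 396.23*I)
h(M(8)) + F = -(-2)*8 + I*sqrt(54994963914842079999)/18716178 = -2*(-8) + I*sqrt(54994963914842079999)/18716178 = 16 + I*sqrt(54994963914842079999)/18716178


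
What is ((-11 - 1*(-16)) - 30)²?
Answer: 625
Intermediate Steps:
((-11 - 1*(-16)) - 30)² = ((-11 + 16) - 30)² = (5 - 30)² = (-25)² = 625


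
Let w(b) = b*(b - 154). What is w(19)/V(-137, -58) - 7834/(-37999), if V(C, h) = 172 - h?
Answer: -19133123/1747954 ≈ -10.946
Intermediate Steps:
w(b) = b*(-154 + b)
w(19)/V(-137, -58) - 7834/(-37999) = (19*(-154 + 19))/(172 - 1*(-58)) - 7834/(-37999) = (19*(-135))/(172 + 58) - 7834*(-1/37999) = -2565/230 + 7834/37999 = -2565*1/230 + 7834/37999 = -513/46 + 7834/37999 = -19133123/1747954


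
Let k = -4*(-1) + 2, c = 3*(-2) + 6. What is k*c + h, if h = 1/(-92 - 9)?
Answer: -1/101 ≈ -0.0099010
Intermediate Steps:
c = 0 (c = -6 + 6 = 0)
h = -1/101 (h = 1/(-101) = -1/101 ≈ -0.0099010)
k = 6 (k = 4 + 2 = 6)
k*c + h = 6*0 - 1/101 = 0 - 1/101 = -1/101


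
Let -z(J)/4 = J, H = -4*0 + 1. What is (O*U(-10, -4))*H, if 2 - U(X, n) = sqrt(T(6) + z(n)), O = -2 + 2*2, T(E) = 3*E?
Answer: 4 - 2*sqrt(34) ≈ -7.6619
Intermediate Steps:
H = 1 (H = 0 + 1 = 1)
O = 2 (O = -2 + 4 = 2)
z(J) = -4*J
U(X, n) = 2 - sqrt(18 - 4*n) (U(X, n) = 2 - sqrt(3*6 - 4*n) = 2 - sqrt(18 - 4*n))
(O*U(-10, -4))*H = (2*(2 - sqrt(18 - 4*(-4))))*1 = (2*(2 - sqrt(18 + 16)))*1 = (2*(2 - sqrt(34)))*1 = (4 - 2*sqrt(34))*1 = 4 - 2*sqrt(34)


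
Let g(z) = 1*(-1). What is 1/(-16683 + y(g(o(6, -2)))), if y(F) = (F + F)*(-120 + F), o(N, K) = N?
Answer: -1/16441 ≈ -6.0824e-5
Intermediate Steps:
g(z) = -1
y(F) = 2*F*(-120 + F) (y(F) = (2*F)*(-120 + F) = 2*F*(-120 + F))
1/(-16683 + y(g(o(6, -2)))) = 1/(-16683 + 2*(-1)*(-120 - 1)) = 1/(-16683 + 2*(-1)*(-121)) = 1/(-16683 + 242) = 1/(-16441) = -1/16441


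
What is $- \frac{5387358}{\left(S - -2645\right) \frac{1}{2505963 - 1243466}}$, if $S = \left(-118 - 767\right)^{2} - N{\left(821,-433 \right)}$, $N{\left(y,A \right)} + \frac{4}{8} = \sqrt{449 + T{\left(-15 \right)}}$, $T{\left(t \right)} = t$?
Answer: $- \frac{21380466106763248332}{2470369769345} - \frac{27206093251704 \sqrt{434}}{2470369769345} \approx -8.655 \cdot 10^{6}$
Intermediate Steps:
$N{\left(y,A \right)} = - \frac{1}{2} + \sqrt{434}$ ($N{\left(y,A \right)} = - \frac{1}{2} + \sqrt{449 - 15} = - \frac{1}{2} + \sqrt{434}$)
$S = \frac{1566451}{2} - \sqrt{434}$ ($S = \left(-118 - 767\right)^{2} - \left(- \frac{1}{2} + \sqrt{434}\right) = \left(-885\right)^{2} + \left(\frac{1}{2} - \sqrt{434}\right) = 783225 + \left(\frac{1}{2} - \sqrt{434}\right) = \frac{1566451}{2} - \sqrt{434} \approx 7.8321 \cdot 10^{5}$)
$- \frac{5387358}{\left(S - -2645\right) \frac{1}{2505963 - 1243466}} = - \frac{5387358}{\left(\left(\frac{1566451}{2} - \sqrt{434}\right) - -2645\right) \frac{1}{2505963 - 1243466}} = - \frac{5387358}{\left(\left(\frac{1566451}{2} - \sqrt{434}\right) + \left(-601008 + 603653\right)\right) \frac{1}{1262497}} = - \frac{5387358}{\left(\left(\frac{1566451}{2} - \sqrt{434}\right) + 2645\right) \frac{1}{1262497}} = - \frac{5387358}{\left(\frac{1571741}{2} - \sqrt{434}\right) \frac{1}{1262497}} = - \frac{5387358}{\frac{1571741}{2524994} - \frac{\sqrt{434}}{1262497}}$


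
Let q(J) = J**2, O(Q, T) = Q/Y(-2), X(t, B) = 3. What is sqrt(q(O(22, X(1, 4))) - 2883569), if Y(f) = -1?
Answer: I*sqrt(2883085) ≈ 1698.0*I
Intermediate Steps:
O(Q, T) = -Q (O(Q, T) = Q/(-1) = Q*(-1) = -Q)
sqrt(q(O(22, X(1, 4))) - 2883569) = sqrt((-1*22)**2 - 2883569) = sqrt((-22)**2 - 2883569) = sqrt(484 - 2883569) = sqrt(-2883085) = I*sqrt(2883085)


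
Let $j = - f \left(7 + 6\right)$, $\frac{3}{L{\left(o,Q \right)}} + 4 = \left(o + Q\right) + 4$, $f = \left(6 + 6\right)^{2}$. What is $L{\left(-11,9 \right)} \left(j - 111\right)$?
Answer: $\frac{5949}{2} \approx 2974.5$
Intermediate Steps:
$f = 144$ ($f = 12^{2} = 144$)
$L{\left(o,Q \right)} = \frac{3}{Q + o}$ ($L{\left(o,Q \right)} = \frac{3}{-4 + \left(\left(o + Q\right) + 4\right)} = \frac{3}{-4 + \left(\left(Q + o\right) + 4\right)} = \frac{3}{-4 + \left(4 + Q + o\right)} = \frac{3}{Q + o}$)
$j = -1872$ ($j = \left(-1\right) 144 \left(7 + 6\right) = \left(-144\right) 13 = -1872$)
$L{\left(-11,9 \right)} \left(j - 111\right) = \frac{3}{9 - 11} \left(-1872 - 111\right) = \frac{3}{-2} \left(-1983\right) = 3 \left(- \frac{1}{2}\right) \left(-1983\right) = \left(- \frac{3}{2}\right) \left(-1983\right) = \frac{5949}{2}$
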